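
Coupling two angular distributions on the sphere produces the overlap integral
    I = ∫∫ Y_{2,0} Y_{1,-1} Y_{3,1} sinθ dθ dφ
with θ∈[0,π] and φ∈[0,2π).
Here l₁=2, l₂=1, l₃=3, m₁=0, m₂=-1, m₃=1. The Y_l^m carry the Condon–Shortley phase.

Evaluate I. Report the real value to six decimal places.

-0.202301

Rules hold: Σm=0, L=6 even, 1≤3≤3.
N = 5·3·7 = 105
Δ = 0!·4!·2!/7! = 1/105
Racah Σ t=0..0: t=0:+1/4 = 1/4
⇒ 3j(2 1 3; 0 0 0)² = 3/35, sgn -1
Racah Σ t=0..0: t=0:+1/8 = 1/8
⇒ 3j(2 1 3; 0 -1 1)² = 2/35, sgn +1
4πI² = N·(3j₀)²·(3jₘ)² = 18/35
I = -1·√(0.514286/4π) = -0.20230066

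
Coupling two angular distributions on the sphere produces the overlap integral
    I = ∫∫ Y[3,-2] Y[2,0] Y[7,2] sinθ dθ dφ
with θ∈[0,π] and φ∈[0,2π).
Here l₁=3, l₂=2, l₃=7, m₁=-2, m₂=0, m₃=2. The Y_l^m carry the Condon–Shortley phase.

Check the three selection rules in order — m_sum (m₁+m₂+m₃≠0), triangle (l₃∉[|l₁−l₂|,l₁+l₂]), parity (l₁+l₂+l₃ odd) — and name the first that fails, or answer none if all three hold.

m₁+m₂+m₃ = -2 + 0 + 2 = 0  ✓
triangle: |3−2|=1 ≤ l₃=7 ≤ 3+2=5  ✗
parity: l₁+l₂+l₃ = 12 is even

triangle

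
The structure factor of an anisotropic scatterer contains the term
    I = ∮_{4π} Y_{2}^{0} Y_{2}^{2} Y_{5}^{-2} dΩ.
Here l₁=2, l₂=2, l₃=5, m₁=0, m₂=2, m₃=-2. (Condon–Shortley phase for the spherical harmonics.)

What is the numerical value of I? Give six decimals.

l₃=5 ∉ [0,4] — triangle fails ⇒ I = 0

0.000000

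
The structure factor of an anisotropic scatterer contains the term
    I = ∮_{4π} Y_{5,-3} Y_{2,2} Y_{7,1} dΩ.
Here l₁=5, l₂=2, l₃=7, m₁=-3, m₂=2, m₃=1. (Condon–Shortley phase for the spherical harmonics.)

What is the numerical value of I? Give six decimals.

-0.043890

Checks pass: Σm=0; 14 even; l₃=7∈[3,7].
(2·5+1)(2·2+1)(2·7+1) = 825
Δ: 0! 10! 4! / 15! → 1/15015
sum: t=0:+1/57600 = 1/57600
3j²(5 2 7; 0 0 0) = Δ·Π!·Σ² = 21/715  (sign -1)
sum: t=0:+1/1935360 = 1/1935360
3j²(5 2 7; -3 2 1) = Δ·Π!·Σ² = 1/1001  (sign +1)
combine: 4πI² = 825·21/715·1/1001 = 45/1859
take √, sign -1: I = -0.04388960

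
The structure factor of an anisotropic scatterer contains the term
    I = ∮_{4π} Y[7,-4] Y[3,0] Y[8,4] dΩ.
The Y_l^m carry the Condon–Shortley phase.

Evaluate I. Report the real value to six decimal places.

-0.033430

Checks pass: Σm=0; 18 even; l₃=8∈[4,10].
(2·7+1)(2·3+1)(2·8+1) = 1785
Δ: 2! 12! 4! / 19! → 1/5290740
sum: t=0:+1/7257600 t=1:−1/2073600 t=2:+1/7257600 = -1/4838400
3j²(7 3 8; 0 0 0) = Δ·Π!·Σ² = 252/20995  (sign -1)
sum: t=0:+1/479001600 t=1:−1/29030400 t=2:+1/26127360 = 17/2874009600
3j²(7 3 8; -4 0 4) = Δ·Π!·Σ² = 17/25935  (sign +1)
combine: 4πI² = 1785·252/20995·17/25935 = 4284/305045
take √, sign -1: I = -0.03343011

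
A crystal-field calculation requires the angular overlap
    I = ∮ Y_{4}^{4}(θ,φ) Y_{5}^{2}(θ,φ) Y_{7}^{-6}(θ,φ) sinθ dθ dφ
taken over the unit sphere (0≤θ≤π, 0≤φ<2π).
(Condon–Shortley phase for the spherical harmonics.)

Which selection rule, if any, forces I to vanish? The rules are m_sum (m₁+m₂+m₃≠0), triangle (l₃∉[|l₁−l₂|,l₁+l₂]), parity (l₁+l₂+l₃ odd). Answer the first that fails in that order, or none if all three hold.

none

azimuthal sum: 4 + 2 − 6 = 0  ✓
1 ≤ 7 ≤ 9 (triangle on l)  ✓
L = 4 + 5 + 7 = 16 (even)  ✓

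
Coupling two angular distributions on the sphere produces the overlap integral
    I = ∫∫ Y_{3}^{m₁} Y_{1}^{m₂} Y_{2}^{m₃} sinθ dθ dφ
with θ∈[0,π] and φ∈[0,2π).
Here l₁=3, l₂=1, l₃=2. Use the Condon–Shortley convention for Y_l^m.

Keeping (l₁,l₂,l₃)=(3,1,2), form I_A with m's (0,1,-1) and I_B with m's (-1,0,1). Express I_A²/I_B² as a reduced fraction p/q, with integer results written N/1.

Same 3,1,2: normalisation and zero-m 3j drop out of the ratio.
A: Δ: 2! 4! 0! / 7! → 1/105; sum: t=2:+1/12 = 1/12; 3j²(3 1 2; 0 1 -1) = Δ·Π!·Σ² = 1/35  (sign -1)
B: Δ: 2! 4! 0! / 7! → 1/105; sum: t=1:−1/6 = -1/6; 3j²(3 1 2; -1 0 1) = Δ·Π!·Σ² = 8/105  (sign +1)
I_A²/I_B² = (1/35)/(8/105) = 3/8

3/8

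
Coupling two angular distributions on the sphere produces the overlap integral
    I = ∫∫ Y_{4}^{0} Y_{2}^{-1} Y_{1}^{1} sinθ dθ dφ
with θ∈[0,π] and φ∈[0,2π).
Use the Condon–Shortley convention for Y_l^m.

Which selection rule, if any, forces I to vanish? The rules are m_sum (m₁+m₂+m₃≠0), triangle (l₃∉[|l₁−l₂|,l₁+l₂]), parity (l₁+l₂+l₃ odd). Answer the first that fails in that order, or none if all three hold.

triangle

Σmᵢ = 0  ✓
l₃∈[|l₁−l₂|,l₁+l₂]=[2,6], have l₃=1  ✗
Σlᵢ = 7 ⇒ odd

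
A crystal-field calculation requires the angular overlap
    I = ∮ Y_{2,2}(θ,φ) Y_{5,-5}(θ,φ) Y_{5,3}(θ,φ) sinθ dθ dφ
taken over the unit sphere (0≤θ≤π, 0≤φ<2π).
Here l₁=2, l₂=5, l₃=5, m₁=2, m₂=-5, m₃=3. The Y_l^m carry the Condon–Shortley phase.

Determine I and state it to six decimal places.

Rules hold: Σm=0, L=12 even, 3≤5≤7.
N = 5·11·11 = 605
Δ = 2!·2!·8!/13! = 1/38610
Racah Σ t=0..2: t=0:+1/2880 t=1:−1/576 t=2:+1/2880 = -1/960
⇒ 3j(2 5 5; 0 0 0)² = 10/429, sgn +1
Racah Σ t=0..0: t=0:+1/161280 = 1/161280
⇒ 3j(2 5 5; 2 -5 3)² = 1/143, sgn +1
4πI² = N·(3j₀)²·(3jₘ)² = 50/507
I = +1·√(0.0986193/4π) = 0.08858824

0.088588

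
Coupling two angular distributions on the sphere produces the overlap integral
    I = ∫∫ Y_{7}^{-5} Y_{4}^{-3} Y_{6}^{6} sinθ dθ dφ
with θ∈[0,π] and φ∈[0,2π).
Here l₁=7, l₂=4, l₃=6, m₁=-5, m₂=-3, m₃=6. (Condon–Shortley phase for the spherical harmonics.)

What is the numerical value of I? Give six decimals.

0.000000

Σmᵢ = -2 ≠ 0, so the φ-integral vanishes; I = 0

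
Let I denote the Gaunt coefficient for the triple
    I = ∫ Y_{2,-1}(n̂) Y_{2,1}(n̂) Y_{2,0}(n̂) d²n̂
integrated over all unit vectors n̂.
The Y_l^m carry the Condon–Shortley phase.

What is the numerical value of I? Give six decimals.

Checks pass: Σm=0; 6 even; l₃=2∈[0,4].
(2·2+1)(2·2+1)(2·2+1) = 125
Δ: 2! 2! 2! / 7! → 1/630
sum: t=0:+1/8 t=1:−1/1 t=2:+1/8 = -3/4
3j²(2 2 2; 0 0 0) = Δ·Π!·Σ² = 2/35  (sign -1)
sum: t=1:−1/4 t=2:+1/2 = 1/4
3j²(2 2 2; -1 1 0) = Δ·Π!·Σ² = 1/70  (sign +1)
combine: 4πI² = 125·2/35·1/70 = 5/49
take √, sign -1: I = -0.09011188

-0.090112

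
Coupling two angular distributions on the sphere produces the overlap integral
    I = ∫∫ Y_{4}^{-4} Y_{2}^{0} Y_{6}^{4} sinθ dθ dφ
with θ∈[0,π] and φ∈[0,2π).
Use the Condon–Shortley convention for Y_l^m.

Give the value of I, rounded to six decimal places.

Checks pass: Σm=0; 12 even; l₃=6∈[2,6].
(2·4+1)(2·2+1)(2·6+1) = 585
Δ: 0! 8! 4! / 13! → 1/6435
sum: t=0:+1/2304 = 1/2304
3j²(4 2 6; 0 0 0) = Δ·Π!·Σ² = 5/143  (sign +1)
sum: t=0:+1/161280 = 1/161280
3j²(4 2 6; -4 0 4) = Δ·Π!·Σ² = 1/143  (sign +1)
combine: 4πI² = 585·5/143·1/143 = 225/1573
take √, sign +1: I = 0.10668957

0.106690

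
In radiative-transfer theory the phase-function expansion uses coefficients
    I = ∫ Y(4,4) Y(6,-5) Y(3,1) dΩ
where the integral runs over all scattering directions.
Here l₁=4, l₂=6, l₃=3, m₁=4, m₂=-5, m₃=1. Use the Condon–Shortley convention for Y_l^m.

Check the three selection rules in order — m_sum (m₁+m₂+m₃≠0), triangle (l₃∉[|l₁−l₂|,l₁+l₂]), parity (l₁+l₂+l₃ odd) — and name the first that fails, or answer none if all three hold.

m₁+m₂+m₃ = 4 − 5 + 1 = 0  ✓
triangle: |4−6|=2 ≤ l₃=3 ≤ 4+6=10  ✓
parity: l₁+l₂+l₃ = 13 is odd  ✗

parity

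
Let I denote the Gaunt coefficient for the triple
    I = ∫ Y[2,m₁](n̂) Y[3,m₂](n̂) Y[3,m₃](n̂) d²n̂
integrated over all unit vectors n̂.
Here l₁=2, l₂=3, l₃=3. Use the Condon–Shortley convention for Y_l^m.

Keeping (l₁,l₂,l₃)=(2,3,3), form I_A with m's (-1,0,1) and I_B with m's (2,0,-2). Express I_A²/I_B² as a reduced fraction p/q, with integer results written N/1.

1/10

l's match ⇒ only the (l;m) 3-j factors differ between A and B.
A: triangle coeff Δ(2,3,3) = 1/3780; Σ_t [1,2]: t=1:−1/8 t=2:+1/12 = -1/24; (3j)²=1/210 [(2 3 3; -1 0 1)], sign=-1
B: triangle coeff Δ(2,3,3) = 1/3780; Σ_t [0,0]: t=0:+1/24 = 1/24; (3j)²=1/21 [(2 3 3; 2 0 -2)], sign=-1
I_A²/I_B² = (1/210)/(1/21) = 1/10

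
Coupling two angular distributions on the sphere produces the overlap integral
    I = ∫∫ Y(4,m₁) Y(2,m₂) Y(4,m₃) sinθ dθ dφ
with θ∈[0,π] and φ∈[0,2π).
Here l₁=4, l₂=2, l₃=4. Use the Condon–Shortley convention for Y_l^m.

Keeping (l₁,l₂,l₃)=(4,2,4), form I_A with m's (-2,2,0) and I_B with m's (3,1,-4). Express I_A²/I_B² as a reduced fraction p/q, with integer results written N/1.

l's match ⇒ only the (l;m) 3-j factors differ between A and B.
A: triangle coeff Δ(4,2,4) = 1/13860; Σ_t [2,2]: t=2:+1/192 = 1/192; (3j)²=3/77 [(4 2 4; -2 2 0)], sign=+1
B: triangle coeff Δ(4,2,4) = 1/13860; Σ_t [1,1]: t=1:−1/1440 = -1/1440; (3j)²=7/165 [(4 2 4; 3 1 -4)], sign=-1
I_A²/I_B² = (3/77)/(7/165) = 45/49

45/49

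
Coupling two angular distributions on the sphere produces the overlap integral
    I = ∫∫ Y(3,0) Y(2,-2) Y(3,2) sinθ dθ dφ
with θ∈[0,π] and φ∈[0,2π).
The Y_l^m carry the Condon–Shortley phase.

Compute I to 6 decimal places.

Checks pass: Σm=0; 8 even; l₃=3∈[1,5].
(2·3+1)(2·2+1)(2·3+1) = 245
Δ: 2! 4! 2! / 9! → 1/3780
sum: t=0:+1/24 t=1:−1/4 t=2:+1/24 = -1/6
3j²(3 2 3; 0 0 0) = Δ·Π!·Σ² = 4/105  (sign +1)
sum: t=0:+1/24 = 1/24
3j²(3 2 3; 0 -2 2) = Δ·Π!·Σ² = 1/21  (sign -1)
combine: 4πI² = 245·4/105·1/21 = 4/9
take √, sign -1: I = -0.18806319

-0.188063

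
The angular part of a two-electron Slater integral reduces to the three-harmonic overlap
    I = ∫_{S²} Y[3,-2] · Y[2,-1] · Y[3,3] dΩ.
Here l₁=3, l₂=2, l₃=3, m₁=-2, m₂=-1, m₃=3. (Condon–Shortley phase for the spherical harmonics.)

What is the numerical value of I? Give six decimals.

-0.210261

m-sum 0 ✓  L=8 even ✓  1≤3≤5 ✓
Π(2lᵢ+1) = 7×5×7 = 245
triangle coeff Δ(3,2,3) = 1/3780
Σ_t [0,2]: t=0:+1/24 t=1:−1/4 t=2:+1/24 = -1/6
(3j)²=4/105 [(3 2 3; 0 0 0)], sign=+1
Σ_t [1,1]: t=1:−1/48 = -1/48
(3j)²=5/84 [(3 2 3; -2 -1 3)], sign=-1
⇒ 4πI² = 5/9
I = (-1)√(5/9/(4π)) = -0.21026104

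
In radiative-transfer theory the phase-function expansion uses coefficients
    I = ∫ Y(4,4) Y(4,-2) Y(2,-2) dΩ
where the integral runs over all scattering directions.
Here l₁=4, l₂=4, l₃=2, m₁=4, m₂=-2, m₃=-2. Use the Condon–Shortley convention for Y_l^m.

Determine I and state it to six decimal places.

-0.106180

m-sum 0 ✓  L=10 even ✓  0≤2≤8 ✓
Π(2lᵢ+1) = 9×9×5 = 405
triangle coeff Δ(4,4,2) = 1/13860
Σ_t [2,4]: t=2:+1/192 t=3:−1/36 t=4:+1/192 = -5/288
(3j)²=20/693 [(4 4 2; 0 0 0)], sign=-1
Σ_t [0,0]: t=0:+1/2880 = 1/2880
(3j)²=2/165 [(4 4 2; 4 -2 -2)], sign=+1
⇒ 4πI² = 120/847
I = (-1)√(120/847/(4π)) = -0.10618031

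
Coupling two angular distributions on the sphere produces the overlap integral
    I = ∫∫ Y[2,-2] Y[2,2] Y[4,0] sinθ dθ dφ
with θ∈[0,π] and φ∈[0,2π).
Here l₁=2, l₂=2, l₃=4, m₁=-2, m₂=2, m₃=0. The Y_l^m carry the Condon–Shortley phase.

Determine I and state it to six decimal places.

0.040299

Rules hold: Σm=0, L=8 even, 0≤4≤4.
N = 5·5·9 = 225
Δ = 0!·4!·4!/9! = 1/630
Racah Σ t=0..0: t=0:+1/16 = 1/16
⇒ 3j(2 2 4; 0 0 0)² = 2/35, sgn +1
Racah Σ t=0..0: t=0:+1/576 = 1/576
⇒ 3j(2 2 4; -2 2 0)² = 1/630, sgn +1
4πI² = N·(3j₀)²·(3jₘ)² = 1/49
I = +1·√(0.0204082/4π) = 0.04029926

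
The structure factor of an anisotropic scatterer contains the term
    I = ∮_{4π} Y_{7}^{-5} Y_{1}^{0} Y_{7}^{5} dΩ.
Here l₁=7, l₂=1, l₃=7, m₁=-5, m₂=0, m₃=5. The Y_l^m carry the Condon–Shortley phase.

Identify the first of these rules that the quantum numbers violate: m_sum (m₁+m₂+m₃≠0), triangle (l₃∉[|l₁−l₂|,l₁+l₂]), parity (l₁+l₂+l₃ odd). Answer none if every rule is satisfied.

parity

Σmᵢ = 0  ✓
l₃∈[|l₁−l₂|,l₁+l₂]=[6,8], have l₃=7  ✓
Σlᵢ = 15 ⇒ odd  ✗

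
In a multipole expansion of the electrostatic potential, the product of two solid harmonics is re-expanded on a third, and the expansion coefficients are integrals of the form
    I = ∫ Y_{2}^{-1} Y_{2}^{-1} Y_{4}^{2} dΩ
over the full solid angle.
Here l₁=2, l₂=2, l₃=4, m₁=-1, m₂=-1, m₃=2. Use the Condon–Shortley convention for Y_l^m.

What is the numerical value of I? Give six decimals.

0.254875

m-sum 0 ✓  L=8 even ✓  0≤4≤4 ✓
Π(2lᵢ+1) = 5×5×9 = 225
triangle coeff Δ(2,2,4) = 1/630
Σ_t [0,0]: t=0:+1/16 = 1/16
(3j)²=2/35 [(2 2 4; 0 0 0)], sign=+1
Σ_t [0,0]: t=0:+1/36 = 1/36
(3j)²=4/63 [(2 2 4; -1 -1 2)], sign=+1
⇒ 4πI² = 40/49
I = (+1)√(40/49/(4π)) = 0.25487487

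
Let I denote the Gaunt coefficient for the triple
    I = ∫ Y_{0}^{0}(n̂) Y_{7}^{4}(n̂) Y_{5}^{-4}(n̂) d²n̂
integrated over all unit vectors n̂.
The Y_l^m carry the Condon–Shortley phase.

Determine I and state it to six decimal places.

l₃=5 ∉ [7,7] — triangle fails ⇒ I = 0

0.000000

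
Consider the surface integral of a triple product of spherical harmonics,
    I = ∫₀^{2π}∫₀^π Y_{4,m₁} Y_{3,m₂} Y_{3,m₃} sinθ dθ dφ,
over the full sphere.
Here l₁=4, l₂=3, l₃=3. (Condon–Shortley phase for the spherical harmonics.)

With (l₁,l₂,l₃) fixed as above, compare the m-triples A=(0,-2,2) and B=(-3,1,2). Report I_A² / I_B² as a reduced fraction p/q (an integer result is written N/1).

7/2

Same 4,3,3: normalisation and zero-m 3j drop out of the ratio.
A: Δ: 4! 4! 2! / 11! → 1/34650; sum: t=0:+1/576 t=1:−1/72 = -7/576; 3j²(4 3 3; 0 -2 2) = Δ·Π!·Σ² = 7/198  (sign +1)
B: Δ: 4! 4! 2! / 11! → 1/34650; sum: t=3:−1/144 t=4:+1/288 = -1/288; 3j²(4 3 3; -3 1 2) = Δ·Π!·Σ² = 1/99  (sign +1)
I_A²/I_B² = (7/198)/(1/99) = 7/2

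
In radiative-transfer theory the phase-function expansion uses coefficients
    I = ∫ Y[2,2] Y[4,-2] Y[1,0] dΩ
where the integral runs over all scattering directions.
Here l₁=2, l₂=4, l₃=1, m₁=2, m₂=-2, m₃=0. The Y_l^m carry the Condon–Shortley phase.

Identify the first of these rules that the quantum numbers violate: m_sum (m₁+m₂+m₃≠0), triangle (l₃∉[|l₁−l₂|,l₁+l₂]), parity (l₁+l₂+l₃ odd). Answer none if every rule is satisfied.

triangle

azimuthal sum: 2 − 2 + 0 = 0  ✓
2 ≤ 1 ≤ 6 (triangle on l)  ✗
L = 2 + 4 + 1 = 7 (odd)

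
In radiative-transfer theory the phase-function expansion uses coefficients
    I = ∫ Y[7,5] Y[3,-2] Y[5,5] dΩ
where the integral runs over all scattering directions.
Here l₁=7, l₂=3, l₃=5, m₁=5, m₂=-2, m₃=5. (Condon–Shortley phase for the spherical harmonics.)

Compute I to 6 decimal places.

5 − 2 + 5 = 8 ≠ 0: azimuthal integral kills it; I = 0

0.000000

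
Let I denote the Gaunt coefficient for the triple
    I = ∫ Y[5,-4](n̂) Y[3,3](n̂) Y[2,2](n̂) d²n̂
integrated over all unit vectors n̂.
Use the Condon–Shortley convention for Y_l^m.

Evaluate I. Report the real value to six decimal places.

0.000000

Σmᵢ = 1 ≠ 0, so the φ-integral vanishes; I = 0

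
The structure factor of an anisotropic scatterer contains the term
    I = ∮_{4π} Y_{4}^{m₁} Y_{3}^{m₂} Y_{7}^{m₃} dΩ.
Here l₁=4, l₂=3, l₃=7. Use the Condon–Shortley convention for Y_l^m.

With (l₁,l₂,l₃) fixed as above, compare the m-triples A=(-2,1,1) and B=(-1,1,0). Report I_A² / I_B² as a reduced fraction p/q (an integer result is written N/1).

4/7

l's match ⇒ only the (l;m) 3-j factors differ between A and B.
A: triangle coeff Δ(4,3,7) = 1/45045; Σ_t [0,0]: t=0:+1/69120 = 1/69120; (3j)²=4/429 [(4 3 7; -2 1 1)], sign=+1
B: triangle coeff Δ(4,3,7) = 1/45045; Σ_t [0,0]: t=0:+1/34560 = 1/34560; (3j)²=7/429 [(4 3 7; -1 1 0)], sign=-1
I_A²/I_B² = (4/429)/(7/429) = 4/7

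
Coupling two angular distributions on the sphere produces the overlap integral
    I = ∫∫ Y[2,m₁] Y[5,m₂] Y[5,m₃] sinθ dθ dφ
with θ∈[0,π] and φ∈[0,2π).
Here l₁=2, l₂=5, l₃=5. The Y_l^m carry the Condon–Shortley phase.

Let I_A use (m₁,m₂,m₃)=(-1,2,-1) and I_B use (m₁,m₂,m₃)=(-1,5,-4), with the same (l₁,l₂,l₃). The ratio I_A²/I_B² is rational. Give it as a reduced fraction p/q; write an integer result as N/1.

l's match ⇒ only the (l;m) 3-j factors differ between A and B.
A: triangle coeff Δ(2,5,5) = 1/38610; Σ_t [1,2]: t=1:−1/2880 t=2:+1/1440 = 1/2880; (3j)²=7/715 [(2 5 5; -1 2 -1)], sign=+1
B: triangle coeff Δ(2,5,5) = 1/38610; Σ_t [2,2]: t=2:+1/80640 = 1/80640; (3j)²=9/286 [(2 5 5; -1 5 -4)], sign=-1
I_A²/I_B² = (7/715)/(9/286) = 14/45

14/45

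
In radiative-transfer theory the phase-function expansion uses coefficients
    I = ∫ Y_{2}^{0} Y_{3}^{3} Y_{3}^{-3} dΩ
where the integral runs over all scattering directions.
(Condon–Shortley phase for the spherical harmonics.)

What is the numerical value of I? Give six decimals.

Checks pass: Σm=0; 8 even; l₃=3∈[1,5].
(2·2+1)(2·3+1)(2·3+1) = 245
Δ: 2! 2! 4! / 9! → 1/3780
sum: t=0:+1/24 t=1:−1/4 t=2:+1/24 = -1/6
3j²(2 3 3; 0 0 0) = Δ·Π!·Σ² = 4/105  (sign +1)
sum: t=2:+1/96 = 1/96
3j²(2 3 3; 0 3 -3) = Δ·Π!·Σ² = 5/84  (sign +1)
combine: 4πI² = 245·4/105·5/84 = 5/9
take √, sign +1: I = 0.21026104

0.210261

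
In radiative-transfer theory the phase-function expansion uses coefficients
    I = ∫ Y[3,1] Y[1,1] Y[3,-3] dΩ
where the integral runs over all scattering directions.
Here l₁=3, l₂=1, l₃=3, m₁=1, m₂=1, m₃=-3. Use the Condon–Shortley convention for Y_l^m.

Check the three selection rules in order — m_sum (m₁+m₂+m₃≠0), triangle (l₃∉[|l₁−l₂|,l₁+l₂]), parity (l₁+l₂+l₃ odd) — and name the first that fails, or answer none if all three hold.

m_sum

m₁+m₂+m₃ = 1 + 1 − 3 = -1  ✗
triangle: |3−1|=2 ≤ l₃=3 ≤ 3+1=4
parity: l₁+l₂+l₃ = 7 is odd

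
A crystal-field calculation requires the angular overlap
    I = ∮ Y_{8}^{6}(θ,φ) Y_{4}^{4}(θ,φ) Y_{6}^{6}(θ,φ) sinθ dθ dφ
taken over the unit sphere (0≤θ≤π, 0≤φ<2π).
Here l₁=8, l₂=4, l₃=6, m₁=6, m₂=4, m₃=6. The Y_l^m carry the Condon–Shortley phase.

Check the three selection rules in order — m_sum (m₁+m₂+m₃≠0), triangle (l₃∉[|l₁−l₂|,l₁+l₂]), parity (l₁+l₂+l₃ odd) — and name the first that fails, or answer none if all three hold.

m_sum

azimuthal sum: 6 + 4 + 6 = 16  ✗
4 ≤ 6 ≤ 12 (triangle on l)
L = 8 + 4 + 6 = 18 (even)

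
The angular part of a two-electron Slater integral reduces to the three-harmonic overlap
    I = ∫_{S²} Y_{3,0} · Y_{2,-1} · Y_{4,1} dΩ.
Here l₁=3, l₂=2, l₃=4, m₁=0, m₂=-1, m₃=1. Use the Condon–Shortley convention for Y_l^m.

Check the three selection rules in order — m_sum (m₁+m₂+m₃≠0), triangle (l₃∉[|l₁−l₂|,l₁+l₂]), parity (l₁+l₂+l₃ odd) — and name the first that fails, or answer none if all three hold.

parity

Σmᵢ = 0  ✓
l₃∈[|l₁−l₂|,l₁+l₂]=[1,5], have l₃=4  ✓
Σlᵢ = 9 ⇒ odd  ✗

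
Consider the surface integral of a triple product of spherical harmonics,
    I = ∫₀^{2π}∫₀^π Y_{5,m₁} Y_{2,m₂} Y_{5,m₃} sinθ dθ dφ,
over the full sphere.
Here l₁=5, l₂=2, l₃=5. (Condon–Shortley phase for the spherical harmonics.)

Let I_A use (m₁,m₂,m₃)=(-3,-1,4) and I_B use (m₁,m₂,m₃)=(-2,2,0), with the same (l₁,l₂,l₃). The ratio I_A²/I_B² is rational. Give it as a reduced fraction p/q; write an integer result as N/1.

Same 5,2,5: normalisation and zero-m 3j drop out of the ratio.
A: Δ: 2! 8! 2! / 13! → 1/38610; sum: t=0:+1/80640 t=1:−1/10080 = -1/11520; 3j²(5 2 5; -3 -1 4) = Δ·Π!·Σ² = 49/1430  (sign +1)
B: Δ: 2! 8! 2! / 13! → 1/38610; sum: t=2:+1/2880 = 1/2880; 3j²(5 2 5; -2 2 0) = Δ·Π!·Σ² = 14/429  (sign -1)
I_A²/I_B² = (49/1430)/(14/429) = 21/20

21/20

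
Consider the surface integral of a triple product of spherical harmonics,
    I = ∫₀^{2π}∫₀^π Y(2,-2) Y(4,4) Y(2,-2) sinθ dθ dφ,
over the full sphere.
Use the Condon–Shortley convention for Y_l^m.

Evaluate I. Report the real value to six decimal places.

0.337168

m-sum 0 ✓  L=8 even ✓  2≤2≤6 ✓
Π(2lᵢ+1) = 5×9×5 = 225
triangle coeff Δ(2,4,2) = 1/630
Σ_t [2,2]: t=2:+1/16 = 1/16
(3j)²=2/35 [(2 4 2; 0 0 0)], sign=+1
Σ_t [4,4]: t=4:+1/576 = 1/576
(3j)²=1/9 [(2 4 2; -2 4 -2)], sign=+1
⇒ 4πI² = 10/7
I = (+1)√(10/7/(4π)) = 0.33716777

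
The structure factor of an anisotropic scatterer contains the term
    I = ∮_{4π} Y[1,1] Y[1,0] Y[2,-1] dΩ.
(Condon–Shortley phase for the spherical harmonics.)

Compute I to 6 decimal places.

-0.218510

Checks pass: Σm=0; 4 even; l₃=2∈[0,2].
(2·1+1)(2·1+1)(2·2+1) = 45
Δ: 0! 2! 2! / 5! → 1/30
sum: t=0:+1/1 = 1/1
3j²(1 1 2; 0 0 0) = Δ·Π!·Σ² = 2/15  (sign +1)
sum: t=0:+1/2 = 1/2
3j²(1 1 2; 1 0 -1) = Δ·Π!·Σ² = 1/10  (sign -1)
combine: 4πI² = 45·2/15·1/10 = 3/5
take √, sign -1: I = -0.21850969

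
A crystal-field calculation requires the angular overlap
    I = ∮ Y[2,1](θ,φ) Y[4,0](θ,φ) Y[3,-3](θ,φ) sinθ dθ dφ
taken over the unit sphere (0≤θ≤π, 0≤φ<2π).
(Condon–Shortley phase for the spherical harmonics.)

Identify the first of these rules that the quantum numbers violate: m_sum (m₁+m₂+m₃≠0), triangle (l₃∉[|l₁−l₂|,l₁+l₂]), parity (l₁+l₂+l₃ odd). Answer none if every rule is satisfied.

m_sum

azimuthal sum: 1 + 0 − 3 = -2  ✗
2 ≤ 3 ≤ 6 (triangle on l)
L = 2 + 4 + 3 = 9 (odd)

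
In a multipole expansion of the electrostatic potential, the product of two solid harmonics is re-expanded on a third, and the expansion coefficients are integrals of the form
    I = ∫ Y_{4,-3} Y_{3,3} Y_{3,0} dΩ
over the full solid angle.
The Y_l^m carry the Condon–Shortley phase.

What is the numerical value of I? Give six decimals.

Rules hold: Σm=0, L=10 even, 1≤3≤7.
N = 9·7·7 = 441
Δ = 4!·4!·2!/11! = 1/34650
Racah Σ t=1..3: t=1:−1/72 t=2:+1/16 t=3:−1/72 = 5/144
⇒ 3j(4 3 3; 0 0 0)² = 2/77, sgn -1
Racah Σ t=4..4: t=4:+1/288 = 1/288
⇒ 3j(4 3 3; -3 3 0)² = 1/22, sgn -1
4πI² = N·(3j₀)²·(3jₘ)² = 63/121
I = +1·√(0.520661/4π) = 0.20355073

0.203551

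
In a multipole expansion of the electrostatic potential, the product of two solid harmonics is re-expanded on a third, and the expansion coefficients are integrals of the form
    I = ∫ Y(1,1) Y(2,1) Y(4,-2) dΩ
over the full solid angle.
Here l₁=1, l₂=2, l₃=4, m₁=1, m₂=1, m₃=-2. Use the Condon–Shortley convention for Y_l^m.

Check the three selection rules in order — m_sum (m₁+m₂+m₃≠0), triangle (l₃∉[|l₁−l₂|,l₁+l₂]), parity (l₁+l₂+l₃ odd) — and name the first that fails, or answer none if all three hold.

triangle

azimuthal sum: 1 + 1 − 2 = 0  ✓
1 ≤ 4 ≤ 3 (triangle on l)  ✗
L = 1 + 2 + 4 = 7 (odd)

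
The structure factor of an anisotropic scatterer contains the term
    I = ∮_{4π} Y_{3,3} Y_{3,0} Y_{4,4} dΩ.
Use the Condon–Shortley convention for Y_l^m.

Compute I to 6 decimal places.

Σmᵢ = 7 ≠ 0, so the φ-integral vanishes; I = 0

0.000000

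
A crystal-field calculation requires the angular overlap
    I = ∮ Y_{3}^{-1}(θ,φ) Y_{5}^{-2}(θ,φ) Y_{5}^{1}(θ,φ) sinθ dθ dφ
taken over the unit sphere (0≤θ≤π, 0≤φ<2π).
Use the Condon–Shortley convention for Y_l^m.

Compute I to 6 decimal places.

-1 − 2 + 1 = -2 ≠ 0: azimuthal integral kills it; I = 0

0.000000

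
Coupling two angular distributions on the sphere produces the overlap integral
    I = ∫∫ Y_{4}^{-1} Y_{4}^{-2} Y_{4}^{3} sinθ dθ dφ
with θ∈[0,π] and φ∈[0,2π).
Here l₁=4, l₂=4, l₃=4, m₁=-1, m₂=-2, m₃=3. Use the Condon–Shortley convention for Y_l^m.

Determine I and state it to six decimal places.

-0.063661

Checks pass: Σm=0; 12 even; l₃=4∈[0,8].
(2·4+1)(2·4+1)(2·4+1) = 729
Δ: 4! 4! 4! / 13! → 1/450450
sum: t=0:+1/13824 t=1:−1/216 t=2:+1/64 t=3:−1/216 t=4:+1/13824 = 5/768
3j²(4 4 4; 0 0 0) = Δ·Π!·Σ² = 18/1001  (sign +1)
sum: t=1:−1/864 t=2:+1/576 = 1/1728
3j²(4 4 4; -1 -2 3) = Δ·Π!·Σ² = 5/1287  (sign -1)
combine: 4πI² = 729·18/1001·5/1287 = 7290/143143
take √, sign -1: I = -0.06366105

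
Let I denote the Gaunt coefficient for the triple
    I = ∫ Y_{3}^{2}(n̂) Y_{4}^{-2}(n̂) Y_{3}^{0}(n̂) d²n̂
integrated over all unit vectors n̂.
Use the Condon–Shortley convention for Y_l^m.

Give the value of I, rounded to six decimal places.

-0.044418

Checks pass: Σm=0; 10 even; l₃=3∈[1,7].
(2·3+1)(2·4+1)(2·3+1) = 441
Δ: 4! 2! 4! / 11! → 1/34650
sum: t=1:−1/72 t=2:+1/16 t=3:−1/72 = 5/144
3j²(3 4 3; 0 0 0) = Δ·Π!·Σ² = 2/77  (sign -1)
sum: t=0:+1/96 t=1:−1/72 = -1/288
3j²(3 4 3; 2 -2 0) = Δ·Π!·Σ² = 1/462  (sign +1)
combine: 4πI² = 441·2/77·1/462 = 3/121
take √, sign -1: I = -0.04441841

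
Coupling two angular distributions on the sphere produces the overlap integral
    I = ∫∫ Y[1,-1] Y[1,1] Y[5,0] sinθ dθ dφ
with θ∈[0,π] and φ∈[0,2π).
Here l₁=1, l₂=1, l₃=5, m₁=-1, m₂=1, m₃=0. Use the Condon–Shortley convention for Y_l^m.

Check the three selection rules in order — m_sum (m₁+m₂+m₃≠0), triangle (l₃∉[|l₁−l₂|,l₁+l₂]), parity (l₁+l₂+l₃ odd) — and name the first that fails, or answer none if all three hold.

Σmᵢ = 0  ✓
l₃∈[|l₁−l₂|,l₁+l₂]=[0,2], have l₃=5  ✗
Σlᵢ = 7 ⇒ odd

triangle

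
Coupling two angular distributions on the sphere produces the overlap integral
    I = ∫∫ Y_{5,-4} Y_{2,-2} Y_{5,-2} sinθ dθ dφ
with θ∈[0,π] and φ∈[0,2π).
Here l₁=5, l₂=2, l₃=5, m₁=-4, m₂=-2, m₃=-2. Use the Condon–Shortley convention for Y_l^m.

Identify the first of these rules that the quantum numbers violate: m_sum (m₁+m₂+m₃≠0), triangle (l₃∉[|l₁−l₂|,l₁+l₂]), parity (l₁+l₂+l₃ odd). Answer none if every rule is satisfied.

Σmᵢ = -8  ✗
l₃∈[|l₁−l₂|,l₁+l₂]=[3,7], have l₃=5
Σlᵢ = 12 ⇒ even

m_sum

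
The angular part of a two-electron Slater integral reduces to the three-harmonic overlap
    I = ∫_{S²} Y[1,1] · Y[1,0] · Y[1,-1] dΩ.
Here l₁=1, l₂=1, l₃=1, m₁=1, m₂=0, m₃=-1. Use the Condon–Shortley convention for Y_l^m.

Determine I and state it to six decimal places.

0.000000

L=3 odd ⇒ parity kills the (l;000) factor ⇒ I = 0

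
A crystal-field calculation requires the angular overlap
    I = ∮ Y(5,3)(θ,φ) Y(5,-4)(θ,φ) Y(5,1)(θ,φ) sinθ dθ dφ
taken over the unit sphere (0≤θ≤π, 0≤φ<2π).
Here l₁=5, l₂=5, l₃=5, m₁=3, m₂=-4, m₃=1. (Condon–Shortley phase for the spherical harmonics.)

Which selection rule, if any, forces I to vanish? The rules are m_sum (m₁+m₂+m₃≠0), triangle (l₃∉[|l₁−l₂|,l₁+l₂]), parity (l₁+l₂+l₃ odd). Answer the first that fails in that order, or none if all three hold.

parity

m₁+m₂+m₃ = 3 − 4 + 1 = 0  ✓
triangle: |5−5|=0 ≤ l₃=5 ≤ 5+5=10  ✓
parity: l₁+l₂+l₃ = 15 is odd  ✗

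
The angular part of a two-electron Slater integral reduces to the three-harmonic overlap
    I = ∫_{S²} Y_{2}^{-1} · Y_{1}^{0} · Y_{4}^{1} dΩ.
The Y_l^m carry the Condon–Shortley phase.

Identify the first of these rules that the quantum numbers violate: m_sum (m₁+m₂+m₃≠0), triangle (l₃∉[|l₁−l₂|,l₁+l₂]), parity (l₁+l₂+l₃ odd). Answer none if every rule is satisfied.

Σmᵢ = 0  ✓
l₃∈[|l₁−l₂|,l₁+l₂]=[1,3], have l₃=4  ✗
Σlᵢ = 7 ⇒ odd

triangle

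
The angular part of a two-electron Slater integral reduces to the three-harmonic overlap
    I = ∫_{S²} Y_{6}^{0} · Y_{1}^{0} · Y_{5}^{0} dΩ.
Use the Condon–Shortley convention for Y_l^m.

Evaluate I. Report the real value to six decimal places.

Checks pass: Σm=0; 12 even; l₃=5∈[5,7].
(2·6+1)(2·1+1)(2·5+1) = 429
Δ: 2! 10! 0! / 13! → 1/858
sum: t=1:−1/14400 = -1/14400
3j²(6 1 5; 0 0 0) = Δ·Π!·Σ² = 6/143  (sign +1)
(m-triple is (0,0,0) — same symbol as above.)
combine: 4πI² = 429·6/143·6/143 = 108/143
take √, sign +1: I = 0.24515397

0.245154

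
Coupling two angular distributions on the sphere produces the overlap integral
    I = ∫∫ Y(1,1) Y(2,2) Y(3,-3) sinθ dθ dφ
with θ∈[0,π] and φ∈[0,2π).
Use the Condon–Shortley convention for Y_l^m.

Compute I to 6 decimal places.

Checks pass: Σm=0; 6 even; l₃=3∈[1,3].
(2·1+1)(2·2+1)(2·3+1) = 105
Δ: 0! 2! 4! / 7! → 1/105
sum: t=0:+1/4 = 1/4
3j²(1 2 3; 0 0 0) = Δ·Π!·Σ² = 3/35  (sign -1)
sum: t=0:+1/48 = 1/48
3j²(1 2 3; 1 2 -3) = Δ·Π!·Σ² = 1/7  (sign +1)
combine: 4πI² = 105·3/35·1/7 = 9/7
take √, sign -1: I = -0.31986543

-0.319865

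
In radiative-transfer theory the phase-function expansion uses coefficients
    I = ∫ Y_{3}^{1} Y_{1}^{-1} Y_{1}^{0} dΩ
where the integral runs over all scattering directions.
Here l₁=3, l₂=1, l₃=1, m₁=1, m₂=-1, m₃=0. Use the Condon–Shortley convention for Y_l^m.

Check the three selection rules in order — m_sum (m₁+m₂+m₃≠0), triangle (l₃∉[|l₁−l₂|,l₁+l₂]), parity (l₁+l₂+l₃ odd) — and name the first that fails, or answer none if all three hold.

triangle

Σmᵢ = 0  ✓
l₃∈[|l₁−l₂|,l₁+l₂]=[2,4], have l₃=1  ✗
Σlᵢ = 5 ⇒ odd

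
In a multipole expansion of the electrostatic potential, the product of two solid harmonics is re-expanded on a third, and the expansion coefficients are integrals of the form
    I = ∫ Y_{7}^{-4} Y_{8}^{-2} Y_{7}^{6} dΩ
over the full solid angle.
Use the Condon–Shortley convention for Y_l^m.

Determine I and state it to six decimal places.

Checks pass: Σm=0; 22 even; l₃=7∈[1,15].
(2·7+1)(2·8+1)(2·7+1) = 3825
Δ: 8! 6! 8! / 23! → 1/22086194130
sum: t=1:−1/18289152000 t=2:+1/248832000 t=3:−1/24883200 t=4:+1/11943936 t=5:−1/24883200 t=6:+1/248832000 t=7:−1/18289152000 = 11/975421440
3j²(7 8 7; 0 0 0) = Δ·Π!·Σ² = 1750/289731  (sign -1)
sum: t=5:−1/2612736000 t=6:+1/6967296000 = -1/4180377600
3j²(7 8 7; -4 -2 6) = Δ·Π!·Σ² = 75/7429  (sign +1)
combine: 4πI² = 3825·1750/289731·75/7429 = 9843750/42204149
take √, sign -1: I = -0.13623785

-0.136238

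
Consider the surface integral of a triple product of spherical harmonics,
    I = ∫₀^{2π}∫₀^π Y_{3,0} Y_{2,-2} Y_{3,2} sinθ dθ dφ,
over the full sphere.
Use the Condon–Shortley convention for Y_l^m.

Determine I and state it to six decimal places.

-0.188063

m-sum 0 ✓  L=8 even ✓  1≤3≤5 ✓
Π(2lᵢ+1) = 7×5×7 = 245
triangle coeff Δ(3,2,3) = 1/3780
Σ_t [0,2]: t=0:+1/24 t=1:−1/4 t=2:+1/24 = -1/6
(3j)²=4/105 [(3 2 3; 0 0 0)], sign=+1
Σ_t [0,0]: t=0:+1/24 = 1/24
(3j)²=1/21 [(3 2 3; 0 -2 2)], sign=-1
⇒ 4πI² = 4/9
I = (-1)√(4/9/(4π)) = -0.18806319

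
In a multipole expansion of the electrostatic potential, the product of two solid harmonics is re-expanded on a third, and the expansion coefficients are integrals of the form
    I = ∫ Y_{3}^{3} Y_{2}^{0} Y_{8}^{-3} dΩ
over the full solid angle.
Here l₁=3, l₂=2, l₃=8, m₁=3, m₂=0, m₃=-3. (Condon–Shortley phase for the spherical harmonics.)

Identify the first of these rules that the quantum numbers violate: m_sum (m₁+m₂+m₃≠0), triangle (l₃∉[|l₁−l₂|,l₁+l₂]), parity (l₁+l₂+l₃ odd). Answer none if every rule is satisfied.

Σmᵢ = 0  ✓
l₃∈[|l₁−l₂|,l₁+l₂]=[1,5], have l₃=8  ✗
Σlᵢ = 13 ⇒ odd

triangle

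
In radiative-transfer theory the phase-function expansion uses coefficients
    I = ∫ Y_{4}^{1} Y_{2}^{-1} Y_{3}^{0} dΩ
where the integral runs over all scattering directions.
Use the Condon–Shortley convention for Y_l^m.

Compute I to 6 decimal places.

l₁+l₂+l₃=9 is odd: 3j(l;000)=0 ⇒ I=0

0.000000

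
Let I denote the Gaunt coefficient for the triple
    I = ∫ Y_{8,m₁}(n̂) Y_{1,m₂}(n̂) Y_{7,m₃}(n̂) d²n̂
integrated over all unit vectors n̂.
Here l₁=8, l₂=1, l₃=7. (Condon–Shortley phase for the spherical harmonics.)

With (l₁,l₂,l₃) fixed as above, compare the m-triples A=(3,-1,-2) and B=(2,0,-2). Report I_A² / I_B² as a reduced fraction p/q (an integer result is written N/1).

l's match ⇒ only the (l;m) 3-j factors differ between A and B.
A: triangle coeff Δ(8,1,7) = 1/2040; Σ_t [0,0]: t=0:+1/87091200 = 1/87091200; (3j)²=11/408 [(8 1 7; 3 -1 -2)], sign=-1
B: triangle coeff Δ(8,1,7) = 1/2040; Σ_t [1,1]: t=1:−1/43545600 = -1/43545600; (3j)²=1/34 [(8 1 7; 2 0 -2)], sign=+1
I_A²/I_B² = (11/408)/(1/34) = 11/12

11/12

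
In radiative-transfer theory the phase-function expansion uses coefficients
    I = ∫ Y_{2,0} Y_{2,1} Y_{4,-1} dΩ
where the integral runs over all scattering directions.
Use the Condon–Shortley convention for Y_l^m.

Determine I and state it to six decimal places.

m-sum 0 ✓  L=8 even ✓  0≤4≤4 ✓
Π(2lᵢ+1) = 5×5×9 = 225
triangle coeff Δ(2,2,4) = 1/630
Σ_t [0,0]: t=0:+1/16 = 1/16
(3j)²=2/35 [(2 2 4; 0 0 0)], sign=+1
Σ_t [0,0]: t=0:+1/24 = 1/24
(3j)²=1/21 [(2 2 4; 0 1 -1)], sign=-1
⇒ 4πI² = 30/49
I = (-1)√(30/49/(4π)) = -0.22072812

-0.220728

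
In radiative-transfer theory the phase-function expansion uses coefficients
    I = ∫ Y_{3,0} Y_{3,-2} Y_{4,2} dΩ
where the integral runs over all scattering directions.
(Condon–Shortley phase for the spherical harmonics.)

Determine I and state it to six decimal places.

-0.044418

Rules hold: Σm=0, L=10 even, 0≤4≤6.
N = 7·7·9 = 441
Δ = 2!·4!·4!/11! = 1/34650
Racah Σ t=0..2: t=0:+1/72 t=1:−1/16 t=2:+1/72 = -5/144
⇒ 3j(3 3 4; 0 0 0)² = 2/77, sgn -1
Racah Σ t=0..1: t=0:+1/72 t=1:−1/96 = 1/288
⇒ 3j(3 3 4; 0 -2 2)² = 1/462, sgn +1
4πI² = N·(3j₀)²·(3jₘ)² = 3/121
I = -1·√(0.0247934/4π) = -0.04441841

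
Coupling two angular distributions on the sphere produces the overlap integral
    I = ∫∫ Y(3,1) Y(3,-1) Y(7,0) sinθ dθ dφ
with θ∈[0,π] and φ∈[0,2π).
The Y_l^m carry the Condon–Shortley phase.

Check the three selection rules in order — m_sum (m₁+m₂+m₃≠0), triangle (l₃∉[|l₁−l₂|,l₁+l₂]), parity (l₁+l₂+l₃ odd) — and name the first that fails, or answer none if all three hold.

triangle

Σmᵢ = 0  ✓
l₃∈[|l₁−l₂|,l₁+l₂]=[0,6], have l₃=7  ✗
Σlᵢ = 13 ⇒ odd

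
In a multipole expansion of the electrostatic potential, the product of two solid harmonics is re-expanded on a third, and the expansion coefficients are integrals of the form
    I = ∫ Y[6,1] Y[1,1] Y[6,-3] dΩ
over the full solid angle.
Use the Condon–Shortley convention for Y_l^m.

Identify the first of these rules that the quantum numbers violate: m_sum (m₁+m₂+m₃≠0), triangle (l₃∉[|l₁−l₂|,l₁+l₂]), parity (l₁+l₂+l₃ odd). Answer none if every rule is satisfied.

m_sum

azimuthal sum: 1 + 1 − 3 = -1  ✗
5 ≤ 6 ≤ 7 (triangle on l)
L = 6 + 1 + 6 = 13 (odd)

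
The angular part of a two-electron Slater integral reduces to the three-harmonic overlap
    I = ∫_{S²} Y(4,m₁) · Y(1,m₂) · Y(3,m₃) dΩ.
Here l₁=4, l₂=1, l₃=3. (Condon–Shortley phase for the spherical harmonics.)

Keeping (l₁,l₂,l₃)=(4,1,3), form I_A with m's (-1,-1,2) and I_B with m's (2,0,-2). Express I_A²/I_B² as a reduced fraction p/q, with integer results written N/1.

1/4

l's match ⇒ only the (l;m) 3-j factors differ between A and B.
A: triangle coeff Δ(4,1,3) = 1/252; Σ_t [0,0]: t=0:+1/240 = 1/240; (3j)²=1/84 [(4 1 3; -1 -1 2)], sign=-1
B: triangle coeff Δ(4,1,3) = 1/252; Σ_t [1,1]: t=1:−1/120 = -1/120; (3j)²=1/21 [(4 1 3; 2 0 -2)], sign=+1
I_A²/I_B² = (1/84)/(1/21) = 1/4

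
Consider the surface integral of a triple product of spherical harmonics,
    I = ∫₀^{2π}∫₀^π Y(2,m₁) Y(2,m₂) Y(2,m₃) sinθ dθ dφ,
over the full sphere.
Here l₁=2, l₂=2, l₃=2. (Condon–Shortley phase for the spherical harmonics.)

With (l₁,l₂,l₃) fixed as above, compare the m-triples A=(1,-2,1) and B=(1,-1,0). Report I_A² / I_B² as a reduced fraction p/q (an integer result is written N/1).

6/1

Same 2,2,2: normalisation and zero-m 3j drop out of the ratio.
A: Δ: 2! 2! 2! / 7! → 1/630; sum: t=0:+1/4 = 1/4; 3j²(2 2 2; 1 -2 1) = Δ·Π!·Σ² = 3/35  (sign -1)
B: Δ: 2! 2! 2! / 7! → 1/630; sum: t=0:+1/2 t=1:−1/4 = 1/4; 3j²(2 2 2; 1 -1 0) = Δ·Π!·Σ² = 1/70  (sign +1)
I_A²/I_B² = (3/35)/(1/70) = 6/1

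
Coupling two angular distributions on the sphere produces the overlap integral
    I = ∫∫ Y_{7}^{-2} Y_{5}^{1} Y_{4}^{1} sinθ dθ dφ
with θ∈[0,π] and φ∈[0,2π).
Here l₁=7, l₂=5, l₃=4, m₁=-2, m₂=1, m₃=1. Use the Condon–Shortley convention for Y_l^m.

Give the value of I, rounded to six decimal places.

0.139430

m-sum 0 ✓  L=16 even ✓  2≤4≤12 ✓
Π(2lᵢ+1) = 15×11×9 = 1485
triangle coeff Δ(7,5,4) = 1/6126120
Σ_t [3,5]: t=3:−1/69120 t=4:+1/20736 t=5:−1/69120 = 1/51840
(3j)²=280/21879 [(7 5 4; 0 0 0)], sign=+1
Σ_t [4,6]: t=4:+1/138240 t=5:−1/34560 t=6:+1/103680 = -1/82944
(3j)²=125/9724 [(7 5 4; -2 1 1)], sign=+1
⇒ 4πI² = 131250/537251
I = (+1)√(131250/537251/(4π)) = 0.13942996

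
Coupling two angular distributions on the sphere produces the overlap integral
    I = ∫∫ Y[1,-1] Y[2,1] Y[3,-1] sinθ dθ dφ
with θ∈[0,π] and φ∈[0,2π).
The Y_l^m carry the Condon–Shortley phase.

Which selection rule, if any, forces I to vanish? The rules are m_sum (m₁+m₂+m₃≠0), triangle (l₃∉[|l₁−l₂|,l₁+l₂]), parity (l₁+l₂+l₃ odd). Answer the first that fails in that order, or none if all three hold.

Σmᵢ = -1  ✗
l₃∈[|l₁−l₂|,l₁+l₂]=[1,3], have l₃=3
Σlᵢ = 6 ⇒ even

m_sum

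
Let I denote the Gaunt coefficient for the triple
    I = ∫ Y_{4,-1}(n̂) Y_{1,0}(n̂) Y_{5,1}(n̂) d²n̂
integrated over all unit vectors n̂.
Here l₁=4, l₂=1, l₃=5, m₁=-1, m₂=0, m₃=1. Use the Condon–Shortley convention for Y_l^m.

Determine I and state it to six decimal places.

Rules hold: Σm=0, L=10 even, 3≤5≤5.
N = 9·3·11 = 297
Δ = 0!·8!·2!/11! = 1/495
Racah Σ t=0..0: t=0:+1/576 = 1/576
⇒ 3j(4 1 5; 0 0 0)² = 5/99, sgn -1
Racah Σ t=0..0: t=0:+1/720 = 1/720
⇒ 3j(4 1 5; -1 0 1)² = 8/165, sgn +1
4πI² = N·(3j₀)²·(3jₘ)² = 8/11
I = -1·√(0.727273/4π) = -0.24057125

-0.240571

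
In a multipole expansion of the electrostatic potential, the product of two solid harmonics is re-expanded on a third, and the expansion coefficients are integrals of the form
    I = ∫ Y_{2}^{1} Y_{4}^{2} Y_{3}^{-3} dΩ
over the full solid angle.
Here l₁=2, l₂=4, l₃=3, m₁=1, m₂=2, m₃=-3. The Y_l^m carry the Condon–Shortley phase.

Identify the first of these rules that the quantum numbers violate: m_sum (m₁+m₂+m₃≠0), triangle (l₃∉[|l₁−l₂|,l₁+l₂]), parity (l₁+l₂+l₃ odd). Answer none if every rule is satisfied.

Σmᵢ = 0  ✓
l₃∈[|l₁−l₂|,l₁+l₂]=[2,6], have l₃=3  ✓
Σlᵢ = 9 ⇒ odd  ✗

parity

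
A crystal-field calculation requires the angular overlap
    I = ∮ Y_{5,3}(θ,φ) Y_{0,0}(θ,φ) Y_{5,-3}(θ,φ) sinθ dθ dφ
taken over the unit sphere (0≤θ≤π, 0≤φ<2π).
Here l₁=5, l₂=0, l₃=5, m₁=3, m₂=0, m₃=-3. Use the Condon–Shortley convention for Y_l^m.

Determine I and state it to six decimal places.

-0.282095

Rules hold: Σm=0, L=10 even, 5≤5≤5.
N = 11·1·11 = 121
Δ = 0!·10!·0!/11! = 1/11
Racah Σ t=0..0: t=0:+1/14400 = 1/14400
⇒ 3j(5 0 5; 0 0 0)² = 1/11, sgn -1
Racah Σ t=0..0: t=0:+1/80640 = 1/80640
⇒ 3j(5 0 5; 3 0 -3)² = 1/11, sgn +1
4πI² = N·(3j₀)²·(3jₘ)² = 1/1
I = -1·√(1/4π) = -0.28209479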